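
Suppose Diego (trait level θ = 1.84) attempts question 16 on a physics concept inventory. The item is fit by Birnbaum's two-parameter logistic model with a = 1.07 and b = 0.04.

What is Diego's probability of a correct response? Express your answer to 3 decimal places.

P(θ) = 1 / (1 + exp(−a(θ − b)))
Exponent: 1.07 × (1.84 − 0.04) = 1.9260
1/(1 + e^{-1.9260}) = 0.8728

0.873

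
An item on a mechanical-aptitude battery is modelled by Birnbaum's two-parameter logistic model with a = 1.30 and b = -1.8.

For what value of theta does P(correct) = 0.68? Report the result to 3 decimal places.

P(theta) = 1 / (1 + exp(−a(theta − b)))
logit = ln(0.6800/0.3200) = 0.7538
theta = b + logit/(a) = -1.8 + 0.7538/1.3000 = -1.2202

-1.220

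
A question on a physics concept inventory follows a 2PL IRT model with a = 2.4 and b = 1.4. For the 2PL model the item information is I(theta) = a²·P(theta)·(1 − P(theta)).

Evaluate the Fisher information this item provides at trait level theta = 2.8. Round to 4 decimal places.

0.1869

P = 1/(1+e^{-3.3600}) = 0.9664
P(1−P) = 0.9664 × 0.0336 = 0.0324
I = a² × P(1−P) = 2.4² × 0.0324 = 0.18687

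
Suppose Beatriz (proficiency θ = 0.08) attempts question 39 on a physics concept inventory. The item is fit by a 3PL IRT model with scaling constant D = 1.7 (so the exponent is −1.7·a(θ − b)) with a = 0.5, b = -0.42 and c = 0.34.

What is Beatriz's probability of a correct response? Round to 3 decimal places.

0.739

P(θ) = c + (1 − c) · 1 / (1 + exp(−D·a(θ − b)))
Exponent: 1.7 × 0.5 × (0.08 − (-0.42)) = 0.4250
1/(1 + e^{-0.4250}) = 0.6047
P = 0.34 + 0.66 × 0.6047 = 0.7391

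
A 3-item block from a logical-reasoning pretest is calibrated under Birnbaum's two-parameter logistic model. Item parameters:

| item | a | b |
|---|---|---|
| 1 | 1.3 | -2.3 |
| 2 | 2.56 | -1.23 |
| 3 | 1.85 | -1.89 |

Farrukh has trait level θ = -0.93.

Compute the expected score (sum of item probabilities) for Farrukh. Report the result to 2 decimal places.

2.39

P(θ) = 1 / (1 + exp(−a(θ − b)))
P_1 = 1/(1+e^{-1.7810}) = 0.8558
P_2 = 1/(1+e^{-0.7680}) = 0.6831
P_3 = 1/(1+e^{-1.7760}) = 0.8552
E[score] = 0.8558 + 0.6831 + 0.8552 = 2.3941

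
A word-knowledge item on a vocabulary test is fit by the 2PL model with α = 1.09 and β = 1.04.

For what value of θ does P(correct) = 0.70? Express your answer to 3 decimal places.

P(θ) = 1 / (1 + exp(−α(θ − β)))
logit = ln(0.7000/0.3000) = 0.8473
θ = β + logit/(α) = 1.04 + 0.8473/1.0900 = 1.8173

1.817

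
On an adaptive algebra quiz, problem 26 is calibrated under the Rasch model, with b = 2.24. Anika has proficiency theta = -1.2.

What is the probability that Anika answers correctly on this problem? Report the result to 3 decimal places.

P(theta) = 1 / (1 + exp(−(theta − b)))
Exponent: (-1.2 − 2.24) = -3.4400
1/(1 + e^{3.4400}) = 0.0311
P = 0.0311

0.031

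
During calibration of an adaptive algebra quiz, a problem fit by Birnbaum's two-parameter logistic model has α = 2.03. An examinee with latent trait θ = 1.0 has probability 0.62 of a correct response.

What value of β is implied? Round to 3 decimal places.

P(θ) = 1 / (1 + exp(−α(θ − β)))
logit(0.62) = ln(0.62/0.38) = 0.4895
β = θ − logit/(α) = 1.0 − 0.4895/2.0300 = 0.7588

0.759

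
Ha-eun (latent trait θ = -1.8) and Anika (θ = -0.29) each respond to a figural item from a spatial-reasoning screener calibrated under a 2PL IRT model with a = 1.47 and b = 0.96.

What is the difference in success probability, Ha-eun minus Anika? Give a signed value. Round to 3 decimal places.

-0.120

P(θ) = 1 / (1 + exp(−a(θ − b)))
P(Ha-eun) = 0.0170  [exponent -4.0572]
P(Anika) = 0.1373  [exponent -1.8375]
Difference = 0.0170 − 0.1373 = -0.1203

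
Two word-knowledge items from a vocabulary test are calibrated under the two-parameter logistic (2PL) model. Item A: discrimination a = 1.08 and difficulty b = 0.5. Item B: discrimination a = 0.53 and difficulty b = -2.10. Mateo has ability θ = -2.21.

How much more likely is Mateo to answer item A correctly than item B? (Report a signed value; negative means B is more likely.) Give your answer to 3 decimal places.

-0.435

P(θ) = 1 / (1 + exp(−a(θ − b)))
P_A = 0.0508
P_B = 0.4854
P_A − P_B = -0.4346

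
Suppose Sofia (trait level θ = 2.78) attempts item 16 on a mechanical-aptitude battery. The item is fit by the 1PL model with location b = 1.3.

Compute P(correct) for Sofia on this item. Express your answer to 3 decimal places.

P(θ) = 1 / (1 + exp(−(θ − b)))
Exponent: (2.78 − 1.3) = 1.4800
1/(1 + e^{-1.4800}) = 0.8146
P = 0.8146

0.815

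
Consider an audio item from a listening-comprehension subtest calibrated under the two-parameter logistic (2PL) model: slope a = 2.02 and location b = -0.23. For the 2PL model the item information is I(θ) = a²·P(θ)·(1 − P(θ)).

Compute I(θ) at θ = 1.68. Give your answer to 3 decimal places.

P = 1/(1+e^{-3.8582}) = 0.9793
P(1−P) = 0.9793 × 0.0207 = 0.0202
I = a² × P(1−P) = 2.02² × 0.0202 = 0.08260

0.083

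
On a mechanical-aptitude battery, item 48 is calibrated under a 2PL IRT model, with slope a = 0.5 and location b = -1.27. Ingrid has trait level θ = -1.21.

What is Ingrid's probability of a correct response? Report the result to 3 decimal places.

P(θ) = 1 / (1 + exp(−a(θ − b)))
Exponent: 0.5 × (-1.21 − (-1.27)) = 0.0300
1/(1 + e^{-0.0300}) = 0.5075

0.507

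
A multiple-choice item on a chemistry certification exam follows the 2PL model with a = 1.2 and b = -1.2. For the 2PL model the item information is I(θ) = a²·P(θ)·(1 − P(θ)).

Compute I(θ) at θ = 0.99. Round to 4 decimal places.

0.0905

P = 1/(1+e^{-2.6280}) = 0.9326
P(1−P) = 0.9326 × 0.0674 = 0.0628
I = a² × P(1−P) = 1.2² × 0.0628 = 0.09046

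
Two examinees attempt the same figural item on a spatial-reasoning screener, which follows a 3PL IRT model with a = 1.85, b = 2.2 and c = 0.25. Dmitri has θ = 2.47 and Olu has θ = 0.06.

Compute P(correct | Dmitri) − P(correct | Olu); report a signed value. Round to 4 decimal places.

P(θ) = c + (1 − c) · 1 / (1 + exp(−a(θ − b)))
P(Dmitri) = 0.7168  [exponent 0.4995]
P(Olu) = 0.2640  [exponent -3.9590]
Difference = 0.7168 − 0.2640 = 0.4527

0.4527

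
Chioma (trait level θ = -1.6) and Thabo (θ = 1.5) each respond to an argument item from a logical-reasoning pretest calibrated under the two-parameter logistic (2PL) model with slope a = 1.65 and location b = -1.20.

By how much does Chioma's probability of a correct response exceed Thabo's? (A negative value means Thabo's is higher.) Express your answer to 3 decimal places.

P(θ) = 1 / (1 + exp(−a(θ − b)))
P(Chioma) = 0.3407  [exponent -0.6600]
P(Thabo) = 0.9885  [exponent 4.4550]
Difference = 0.3407 − 0.9885 = -0.6478

-0.648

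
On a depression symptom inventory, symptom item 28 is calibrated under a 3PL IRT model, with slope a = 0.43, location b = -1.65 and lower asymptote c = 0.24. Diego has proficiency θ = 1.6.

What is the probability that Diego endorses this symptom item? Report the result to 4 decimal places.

0.8494

P(θ) = c + (1 − c) · 1 / (1 + exp(−a(θ − b)))
Exponent: 0.43 × (1.6 − (-1.65)) = 1.3975
1/(1 + e^{-1.3975}) = 0.8018
P = 0.24 + 0.76 × 0.8018 = 0.8494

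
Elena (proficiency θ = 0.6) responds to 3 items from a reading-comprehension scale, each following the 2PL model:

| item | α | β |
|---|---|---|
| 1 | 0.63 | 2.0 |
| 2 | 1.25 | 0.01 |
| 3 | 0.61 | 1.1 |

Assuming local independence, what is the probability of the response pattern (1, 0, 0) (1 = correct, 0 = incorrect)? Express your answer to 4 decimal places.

0.0545

P(θ) = 1 / (1 + exp(−α(θ − β)))
P_1 = 1/(1+e^{0.8820}) = 0.2928
P_2 = 1/(1+e^{-0.7375}) = 0.6764
P_3 = 1/(1+e^{0.3050}) = 0.4243
L = P_1 × (1−P_2) × (1−P_3) = 0.2928 × 0.3236 × 0.5757 = 0.05453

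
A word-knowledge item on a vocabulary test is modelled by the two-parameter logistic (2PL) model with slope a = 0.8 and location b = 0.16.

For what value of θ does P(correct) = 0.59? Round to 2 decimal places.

0.61

P(θ) = 1 / (1 + exp(−a(θ − b)))
logit = ln(0.5900/0.4100) = 0.3640
θ = b + logit/(a) = 0.16 + 0.3640/0.8000 = 0.6150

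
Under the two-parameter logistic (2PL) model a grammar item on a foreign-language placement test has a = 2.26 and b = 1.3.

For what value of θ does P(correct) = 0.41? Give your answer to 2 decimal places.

1.14

P(θ) = 1 / (1 + exp(−a(θ − b)))
logit = ln(0.4100/0.5900) = -0.3640
θ = b + logit/(a) = 1.3 + (-0.3640)/2.2600 = 1.1390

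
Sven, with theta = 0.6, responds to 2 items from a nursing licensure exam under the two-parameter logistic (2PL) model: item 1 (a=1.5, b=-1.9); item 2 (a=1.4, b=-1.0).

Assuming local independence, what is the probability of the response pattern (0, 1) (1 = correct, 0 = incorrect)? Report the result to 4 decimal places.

P(theta) = 1 / (1 + exp(−a(theta − b)))
P_1 = 1/(1+e^{-3.7500}) = 0.9770
P_2 = 1/(1+e^{-2.2400}) = 0.9038
L = (1−P_1) × P_2 = 0.0230 × 0.9038 = 0.02077

0.0208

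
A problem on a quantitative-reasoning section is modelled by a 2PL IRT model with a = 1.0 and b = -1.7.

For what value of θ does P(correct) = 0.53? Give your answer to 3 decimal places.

P(θ) = 1 / (1 + exp(−a(θ − b)))
logit = ln(0.5300/0.4700) = 0.1201
θ = b + logit/(a) = -1.7 + 0.1201/1.0000 = -1.5799

-1.580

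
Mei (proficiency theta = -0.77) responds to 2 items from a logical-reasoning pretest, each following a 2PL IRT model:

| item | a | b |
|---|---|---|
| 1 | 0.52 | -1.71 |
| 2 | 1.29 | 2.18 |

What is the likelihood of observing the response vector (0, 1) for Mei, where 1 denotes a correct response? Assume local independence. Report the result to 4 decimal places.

0.0083

P(theta) = 1 / (1 + exp(−a(theta − b)))
P_1 = 1/(1+e^{-0.4888}) = 0.6198
P_2 = 1/(1+e^{3.8055}) = 0.0218
L = (1−P_1) × P_2 = 0.3802 × 0.0218 = 0.00827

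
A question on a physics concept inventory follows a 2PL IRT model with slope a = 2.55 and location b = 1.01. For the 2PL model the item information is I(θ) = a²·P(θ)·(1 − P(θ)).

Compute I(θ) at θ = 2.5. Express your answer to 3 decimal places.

P = 1/(1+e^{-3.7995}) = 0.9781
P(1−P) = 0.9781 × 0.0219 = 0.0214
I = a² × P(1−P) = 2.55² × 0.0214 = 0.13924

0.139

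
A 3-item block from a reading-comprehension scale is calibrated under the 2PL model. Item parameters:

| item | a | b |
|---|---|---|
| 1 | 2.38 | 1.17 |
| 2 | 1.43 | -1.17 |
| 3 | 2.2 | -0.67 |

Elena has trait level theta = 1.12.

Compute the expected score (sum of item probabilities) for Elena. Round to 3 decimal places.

P(theta) = 1 / (1 + exp(−a(theta − b)))
P_1 = 1/(1+e^{0.1190}) = 0.4703
P_2 = 1/(1+e^{-3.2747}) = 0.9636
P_3 = 1/(1+e^{-3.9380}) = 0.9809
E[score] = 0.4703 + 0.9636 + 0.9809 = 2.4147

2.415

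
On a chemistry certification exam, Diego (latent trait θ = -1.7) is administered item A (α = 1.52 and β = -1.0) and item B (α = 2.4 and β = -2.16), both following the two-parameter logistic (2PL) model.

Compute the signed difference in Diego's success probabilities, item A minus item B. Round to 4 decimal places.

P(θ) = 1 / (1 + exp(−α(θ − β)))
P_A = 0.2565
P_B = 0.7510
P_A − P_B = -0.4945

-0.4945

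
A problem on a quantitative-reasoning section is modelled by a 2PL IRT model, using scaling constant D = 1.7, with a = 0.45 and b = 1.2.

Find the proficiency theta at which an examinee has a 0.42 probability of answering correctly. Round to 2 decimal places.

0.78

P(theta) = 1 / (1 + exp(−D·a(theta − b)))
logit = ln(0.4200/0.5800) = -0.3228
theta = b + logit/(1.7·a) = 1.2 + (-0.3228)/0.7650 = 0.7781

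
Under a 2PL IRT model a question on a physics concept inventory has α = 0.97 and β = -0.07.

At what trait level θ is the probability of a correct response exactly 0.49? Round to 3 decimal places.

P(θ) = 1 / (1 + exp(−α(θ − β)))
logit = ln(0.4900/0.5100) = -0.0400
θ = β + logit/(α) = -0.07 + (-0.0400)/0.9700 = -0.1112

-0.111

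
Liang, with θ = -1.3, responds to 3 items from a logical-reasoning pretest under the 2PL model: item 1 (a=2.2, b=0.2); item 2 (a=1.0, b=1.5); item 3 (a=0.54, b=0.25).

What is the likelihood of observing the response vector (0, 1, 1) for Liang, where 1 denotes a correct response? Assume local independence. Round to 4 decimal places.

0.0167

P(θ) = 1 / (1 + exp(−a(θ − b)))
P_1 = 1/(1+e^{3.3000}) = 0.0356
P_2 = 1/(1+e^{2.8000}) = 0.0573
P_3 = 1/(1+e^{0.8370}) = 0.3022
L = (1−P_1) × P_2 × P_3 = 0.9644 × 0.0573 × 0.3022 = 0.01671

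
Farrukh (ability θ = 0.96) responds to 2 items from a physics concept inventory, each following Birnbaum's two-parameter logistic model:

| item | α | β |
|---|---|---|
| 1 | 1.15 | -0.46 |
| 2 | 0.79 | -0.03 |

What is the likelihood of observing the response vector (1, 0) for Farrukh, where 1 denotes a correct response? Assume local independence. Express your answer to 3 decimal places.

0.263

P(θ) = 1 / (1 + exp(−α(θ − β)))
P_1 = 1/(1+e^{-1.6330}) = 0.8366
P_2 = 1/(1+e^{-0.7821}) = 0.6861
L = P_1 × (1−P_2) = 0.8366 × 0.3139 = 0.26258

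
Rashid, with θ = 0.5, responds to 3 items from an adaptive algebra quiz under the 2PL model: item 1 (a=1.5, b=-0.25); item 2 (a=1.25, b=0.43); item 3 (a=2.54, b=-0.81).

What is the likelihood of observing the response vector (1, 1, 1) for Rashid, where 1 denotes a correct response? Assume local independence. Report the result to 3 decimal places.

0.380

P(θ) = 1 / (1 + exp(−a(θ − b)))
P_1 = 1/(1+e^{-1.1250}) = 0.7549
P_2 = 1/(1+e^{-0.0875}) = 0.5219
P_3 = 1/(1+e^{-3.3274}) = 0.9654
L = P_1 × P_2 × P_3 = 0.7549 × 0.5219 × 0.9654 = 0.38031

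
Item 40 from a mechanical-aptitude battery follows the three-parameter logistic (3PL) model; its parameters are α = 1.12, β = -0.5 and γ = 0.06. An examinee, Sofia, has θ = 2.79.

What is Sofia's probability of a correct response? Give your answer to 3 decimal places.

P(θ) = γ + (1 − γ) · 1 / (1 + exp(−α(θ − β)))
Exponent: 1.12 × (2.79 − (-0.5)) = 3.6848
1/(1 + e^{-3.6848}) = 0.9755
P = 0.06 + 0.94 × 0.9755 = 0.9770

0.977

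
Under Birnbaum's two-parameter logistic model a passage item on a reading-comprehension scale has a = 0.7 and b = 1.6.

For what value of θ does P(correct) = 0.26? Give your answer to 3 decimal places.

P(θ) = 1 / (1 + exp(−a(θ − b)))
logit = ln(0.2600/0.7400) = -1.0460
θ = b + logit/(a) = 1.6 + (-1.0460)/0.7000 = 0.1058

0.106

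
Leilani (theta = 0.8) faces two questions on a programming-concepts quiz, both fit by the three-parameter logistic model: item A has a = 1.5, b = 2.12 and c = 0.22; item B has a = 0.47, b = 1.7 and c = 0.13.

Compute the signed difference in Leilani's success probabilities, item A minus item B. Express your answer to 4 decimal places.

P(theta) = c + (1 − c) · 1 / (1 + exp(−a(theta − b)))
P_A = 0.3146
P_B = 0.4743
P_A − P_B = -0.1597

-0.1597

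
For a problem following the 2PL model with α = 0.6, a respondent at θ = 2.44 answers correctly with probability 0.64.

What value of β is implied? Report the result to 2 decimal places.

1.48

P(θ) = 1 / (1 + exp(−α(θ − β)))
logit(0.64) = ln(0.64/0.36) = 0.5754
β = θ − logit/(α) = 2.44 − 0.5754/0.6000 = 1.4811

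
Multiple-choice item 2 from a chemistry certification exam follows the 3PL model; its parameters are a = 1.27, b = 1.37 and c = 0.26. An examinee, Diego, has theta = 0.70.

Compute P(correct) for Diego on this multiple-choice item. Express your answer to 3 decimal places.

0.481

P(theta) = c + (1 − c) · 1 / (1 + exp(−a(theta − b)))
Exponent: 1.27 × (0.70 − 1.37) = -0.8509
1/(1 + e^{0.8509}) = 0.2992
P = 0.26 + 0.74 × 0.2992 = 0.4814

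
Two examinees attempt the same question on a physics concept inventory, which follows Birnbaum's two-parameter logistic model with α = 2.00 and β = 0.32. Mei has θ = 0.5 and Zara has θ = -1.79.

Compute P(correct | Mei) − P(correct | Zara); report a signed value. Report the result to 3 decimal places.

0.575

P(θ) = 1 / (1 + exp(−α(θ − β)))
P(Mei) = 0.5890  [exponent 0.3600]
P(Zara) = 0.0145  [exponent -4.2200]
Difference = 0.5890 − 0.0145 = 0.5746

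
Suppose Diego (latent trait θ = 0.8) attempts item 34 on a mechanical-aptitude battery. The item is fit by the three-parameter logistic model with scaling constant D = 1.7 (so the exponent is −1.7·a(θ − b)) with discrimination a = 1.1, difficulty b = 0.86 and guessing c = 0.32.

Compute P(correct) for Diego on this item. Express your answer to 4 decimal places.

P(θ) = c + (1 − c) · 1 / (1 + exp(−D·a(θ − b)))
Exponent: 1.7 × 1.1 × (0.8 − 0.86) = -0.1122
1/(1 + e^{0.1122}) = 0.4720
P = 0.32 + 0.68 × 0.4720 = 0.6409

0.6409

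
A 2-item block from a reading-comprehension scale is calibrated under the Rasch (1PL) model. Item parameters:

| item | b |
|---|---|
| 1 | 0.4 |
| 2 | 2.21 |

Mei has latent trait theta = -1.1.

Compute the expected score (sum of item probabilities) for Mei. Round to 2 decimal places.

P(theta) = 1 / (1 + exp(−(theta − b)))
P_1 = 1/(1+e^{1.5000}) = 0.1824
P_2 = 1/(1+e^{3.3100}) = 0.0352
E[score] = 0.1824 + 0.0352 = 0.2177

0.22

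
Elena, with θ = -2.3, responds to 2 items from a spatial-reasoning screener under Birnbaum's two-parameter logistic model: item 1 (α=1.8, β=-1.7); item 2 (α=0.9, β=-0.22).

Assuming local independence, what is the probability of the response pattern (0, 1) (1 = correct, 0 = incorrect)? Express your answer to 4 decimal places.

P(θ) = 1 / (1 + exp(−α(θ − β)))
P_1 = 1/(1+e^{1.0800}) = 0.2535
P_2 = 1/(1+e^{1.8720}) = 0.1333
L = (1−P_1) × P_2 = 0.7465 × 0.1333 = 0.09952

0.0995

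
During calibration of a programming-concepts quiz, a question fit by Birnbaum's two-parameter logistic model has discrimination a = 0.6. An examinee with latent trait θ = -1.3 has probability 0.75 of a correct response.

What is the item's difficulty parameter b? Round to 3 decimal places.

P(θ) = 1 / (1 + exp(−a(θ − b)))
logit(0.75) = ln(0.75/0.25) = 1.0986
b = θ − logit/(a) = -1.3 − 1.0986/0.6000 = -3.1310

-3.131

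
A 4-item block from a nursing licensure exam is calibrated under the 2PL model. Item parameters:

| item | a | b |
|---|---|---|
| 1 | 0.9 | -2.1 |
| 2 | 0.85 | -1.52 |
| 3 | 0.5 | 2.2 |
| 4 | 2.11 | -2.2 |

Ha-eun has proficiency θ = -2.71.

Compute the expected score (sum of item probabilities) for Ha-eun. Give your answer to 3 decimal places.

0.966

P(θ) = 1 / (1 + exp(−a(θ − b)))
P_1 = 1/(1+e^{0.5490}) = 0.3661
P_2 = 1/(1+e^{1.0115}) = 0.2667
P_3 = 1/(1+e^{2.4550}) = 0.0791
P_4 = 1/(1+e^{1.0761}) = 0.2542
E[score] = 0.3661 + 0.2667 + 0.0791 + 0.2542 = 0.9661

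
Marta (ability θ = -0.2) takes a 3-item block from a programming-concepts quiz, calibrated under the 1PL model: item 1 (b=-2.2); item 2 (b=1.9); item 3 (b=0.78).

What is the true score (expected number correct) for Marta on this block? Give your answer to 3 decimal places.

1.263

P(θ) = 1 / (1 + exp(−(θ − b)))
P_1 = 1/(1+e^{-2.0000}) = 0.8808
P_2 = 1/(1+e^{2.1000}) = 0.1091
P_3 = 1/(1+e^{0.9800}) = 0.2729
E[score] = 0.8808 + 0.1091 + 0.2729 = 1.2628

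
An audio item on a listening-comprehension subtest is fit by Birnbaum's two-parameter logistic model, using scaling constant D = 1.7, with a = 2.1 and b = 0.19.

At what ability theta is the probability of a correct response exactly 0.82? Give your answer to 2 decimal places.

0.61

P(theta) = 1 / (1 + exp(−D·a(theta − b)))
logit = ln(0.8200/0.1800) = 1.5163
theta = b + logit/(1.7·a) = 0.19 + 1.5163/3.5700 = 0.6147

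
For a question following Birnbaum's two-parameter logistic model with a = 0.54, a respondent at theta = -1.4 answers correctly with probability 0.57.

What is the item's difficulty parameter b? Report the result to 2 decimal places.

-1.92

P(theta) = 1 / (1 + exp(−a(theta − b)))
logit(0.57) = ln(0.57/0.43) = 0.2819
b = theta − logit/(a) = -1.4 − 0.2819/0.5400 = -1.9219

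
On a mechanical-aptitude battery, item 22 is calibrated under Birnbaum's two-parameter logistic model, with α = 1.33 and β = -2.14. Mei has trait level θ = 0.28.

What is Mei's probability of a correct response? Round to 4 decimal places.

P(θ) = 1 / (1 + exp(−α(θ − β)))
Exponent: 1.33 × (0.28 − (-2.14)) = 3.2186
1/(1 + e^{-3.2186}) = 0.9615

0.9615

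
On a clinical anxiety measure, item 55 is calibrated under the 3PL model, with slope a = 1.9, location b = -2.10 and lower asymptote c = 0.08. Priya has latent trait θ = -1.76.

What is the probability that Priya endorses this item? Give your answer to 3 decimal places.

0.684

P(θ) = c + (1 − c) · 1 / (1 + exp(−a(θ − b)))
Exponent: 1.9 × (-1.76 − (-2.10)) = 0.6460
1/(1 + e^{-0.6460}) = 0.6561
P = 0.08 + 0.92 × 0.6561 = 0.6836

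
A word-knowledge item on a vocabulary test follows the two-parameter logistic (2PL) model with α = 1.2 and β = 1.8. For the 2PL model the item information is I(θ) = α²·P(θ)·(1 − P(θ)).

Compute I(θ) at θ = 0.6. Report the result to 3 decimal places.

0.223

P = 1/(1+e^{1.4400}) = 0.1915
P(1−P) = 0.1915 × 0.8085 = 0.1549
I = α² × P(1−P) = 1.2² × 0.1549 = 0.22299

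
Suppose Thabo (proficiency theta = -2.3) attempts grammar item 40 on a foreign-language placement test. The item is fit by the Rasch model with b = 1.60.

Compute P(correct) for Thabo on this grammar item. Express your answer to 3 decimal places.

P(theta) = 1 / (1 + exp(−(theta − b)))
Exponent: (-2.3 − 1.60) = -3.9000
1/(1 + e^{3.9000}) = 0.0198
P = 0.0198

0.020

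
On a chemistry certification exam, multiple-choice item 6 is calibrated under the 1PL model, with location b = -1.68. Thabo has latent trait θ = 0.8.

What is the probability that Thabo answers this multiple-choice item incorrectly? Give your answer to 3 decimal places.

P(θ) = 1 / (1 + exp(−(θ − b)))
Exponent: (0.8 − (-1.68)) = 2.4800
1/(1 + e^{-2.4800}) = 0.9227
P = 0.9227
P(incorrect) = 1 − 0.9227 = 0.0773

0.077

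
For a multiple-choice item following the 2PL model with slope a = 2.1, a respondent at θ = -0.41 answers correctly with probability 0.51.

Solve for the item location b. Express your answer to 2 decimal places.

P(θ) = 1 / (1 + exp(−a(θ − b)))
logit(0.51) = ln(0.51/0.49) = 0.0400
b = θ − logit/(a) = -0.41 − 0.0400/2.1000 = -0.4291

-0.43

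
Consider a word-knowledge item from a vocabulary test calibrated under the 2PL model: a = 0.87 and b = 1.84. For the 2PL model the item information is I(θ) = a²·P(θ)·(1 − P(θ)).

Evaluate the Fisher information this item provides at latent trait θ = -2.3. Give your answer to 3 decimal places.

0.020

P = 1/(1+e^{3.6018}) = 0.0266
P(1−P) = 0.0266 × 0.9734 = 0.0258
I = a² × P(1−P) = 0.87² × 0.0258 = 0.01956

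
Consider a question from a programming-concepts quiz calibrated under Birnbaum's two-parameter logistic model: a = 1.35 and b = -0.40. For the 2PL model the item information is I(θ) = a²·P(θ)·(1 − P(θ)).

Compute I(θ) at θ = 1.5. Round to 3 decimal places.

0.121

P = 1/(1+e^{-2.5650}) = 0.9286
P(1−P) = 0.9286 × 0.0714 = 0.0663
I = a² × P(1−P) = 1.35² × 0.0663 = 0.12087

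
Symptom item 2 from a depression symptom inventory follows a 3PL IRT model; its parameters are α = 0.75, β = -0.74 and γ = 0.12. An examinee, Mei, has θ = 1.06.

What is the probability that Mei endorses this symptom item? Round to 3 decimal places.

0.819

P(θ) = γ + (1 − γ) · 1 / (1 + exp(−α(θ − β)))
Exponent: 0.75 × (1.06 − (-0.74)) = 1.3500
1/(1 + e^{-1.3500}) = 0.7941
P = 0.12 + 0.88 × 0.7941 = 0.8188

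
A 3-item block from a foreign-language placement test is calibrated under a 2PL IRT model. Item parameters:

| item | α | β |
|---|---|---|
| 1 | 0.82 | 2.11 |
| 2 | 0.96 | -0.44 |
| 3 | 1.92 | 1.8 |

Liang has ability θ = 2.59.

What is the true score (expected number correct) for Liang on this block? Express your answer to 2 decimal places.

2.37

P(θ) = 1 / (1 + exp(−α(θ − β)))
P_1 = 1/(1+e^{-0.3936}) = 0.5971
P_2 = 1/(1+e^{-2.9088}) = 0.9483
P_3 = 1/(1+e^{-1.5168}) = 0.8201
E[score] = 0.5971 + 0.9483 + 0.8201 = 2.3655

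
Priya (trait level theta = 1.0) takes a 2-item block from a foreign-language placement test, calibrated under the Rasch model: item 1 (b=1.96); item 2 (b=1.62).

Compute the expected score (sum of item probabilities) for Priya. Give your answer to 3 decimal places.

P(theta) = 1 / (1 + exp(−(theta − b)))
P_1 = 1/(1+e^{0.9600}) = 0.2769
P_2 = 1/(1+e^{0.6200}) = 0.3498
E[score] = 0.2769 + 0.3498 = 0.6267

0.627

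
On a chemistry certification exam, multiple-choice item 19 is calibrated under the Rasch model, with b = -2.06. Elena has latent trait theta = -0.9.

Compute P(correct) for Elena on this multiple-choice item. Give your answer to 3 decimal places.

P(theta) = 1 / (1 + exp(−(theta − b)))
Exponent: (-0.9 − (-2.06)) = 1.1600
1/(1 + e^{-1.1600}) = 0.7613
P = 0.7613

0.761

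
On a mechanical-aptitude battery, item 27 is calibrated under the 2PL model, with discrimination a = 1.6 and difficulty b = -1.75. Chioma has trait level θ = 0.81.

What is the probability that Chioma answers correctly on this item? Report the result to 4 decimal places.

P(θ) = 1 / (1 + exp(−a(θ − b)))
Exponent: 1.6 × (0.81 − (-1.75)) = 4.0960
1/(1 + e^{-4.0960}) = 0.9836

0.9836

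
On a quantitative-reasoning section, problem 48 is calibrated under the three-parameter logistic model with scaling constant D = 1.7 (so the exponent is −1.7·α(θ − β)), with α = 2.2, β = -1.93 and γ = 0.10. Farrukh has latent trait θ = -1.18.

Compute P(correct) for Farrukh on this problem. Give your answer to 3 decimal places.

0.949

P(θ) = γ + (1 − γ) · 1 / (1 + exp(−D·α(θ − β)))
Exponent: 1.7 × 2.2 × (-1.18 − (-1.93)) = 2.8050
1/(1 + e^{-2.8050}) = 0.9429
P = 0.10 + 0.90 × 0.9429 = 0.9487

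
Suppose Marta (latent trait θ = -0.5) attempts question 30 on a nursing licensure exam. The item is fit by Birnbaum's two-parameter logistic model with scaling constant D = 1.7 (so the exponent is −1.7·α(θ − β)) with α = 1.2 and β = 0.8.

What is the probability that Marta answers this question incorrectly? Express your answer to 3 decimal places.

0.934

P(θ) = 1 / (1 + exp(−D·α(θ − β)))
Exponent: 1.7 × 1.2 × (-0.5 − 0.8) = -2.6520
1/(1 + e^{2.6520}) = 0.0659
P = 0.0659
P(incorrect) = 1 − 0.0659 = 0.9341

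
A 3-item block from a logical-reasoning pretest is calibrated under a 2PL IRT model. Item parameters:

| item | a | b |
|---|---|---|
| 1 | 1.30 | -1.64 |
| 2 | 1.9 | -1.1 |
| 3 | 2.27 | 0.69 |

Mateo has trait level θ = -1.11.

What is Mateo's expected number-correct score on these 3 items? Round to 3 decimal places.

1.178

P(θ) = 1 / (1 + exp(−a(θ − b)))
P_1 = 1/(1+e^{-0.6890}) = 0.6657
P_2 = 1/(1+e^{0.0190}) = 0.4953
P_3 = 1/(1+e^{4.0860}) = 0.0165
E[score] = 0.6657 + 0.4953 + 0.0165 = 1.1775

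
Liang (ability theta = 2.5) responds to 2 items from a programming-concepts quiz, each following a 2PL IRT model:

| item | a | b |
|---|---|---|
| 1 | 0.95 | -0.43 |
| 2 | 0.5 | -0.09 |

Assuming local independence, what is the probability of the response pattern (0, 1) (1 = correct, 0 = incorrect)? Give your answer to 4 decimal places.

0.0457

P(theta) = 1 / (1 + exp(−a(theta − b)))
P_1 = 1/(1+e^{-2.7835}) = 0.9418
P_2 = 1/(1+e^{-1.2950}) = 0.7850
L = (1−P_1) × P_2 = 0.0582 × 0.7850 = 0.04570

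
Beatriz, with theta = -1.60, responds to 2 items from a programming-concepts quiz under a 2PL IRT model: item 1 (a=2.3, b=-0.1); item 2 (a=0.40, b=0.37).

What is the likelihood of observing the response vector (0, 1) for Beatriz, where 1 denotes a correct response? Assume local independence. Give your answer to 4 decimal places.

0.3030

P(theta) = 1 / (1 + exp(−a(theta − b)))
P_1 = 1/(1+e^{3.4500}) = 0.0308
P_2 = 1/(1+e^{0.7880}) = 0.3126
L = (1−P_1) × P_2 = 0.9692 × 0.3126 = 0.30298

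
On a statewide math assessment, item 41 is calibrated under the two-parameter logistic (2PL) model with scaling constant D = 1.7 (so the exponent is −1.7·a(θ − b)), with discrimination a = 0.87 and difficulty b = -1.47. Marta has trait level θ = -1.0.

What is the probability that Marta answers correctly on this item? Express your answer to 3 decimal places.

0.667

P(θ) = 1 / (1 + exp(−D·a(θ − b)))
Exponent: 1.7 × 0.87 × (-1.0 − (-1.47)) = 0.6951
1/(1 + e^{-0.6951}) = 0.6671
P = 0.6671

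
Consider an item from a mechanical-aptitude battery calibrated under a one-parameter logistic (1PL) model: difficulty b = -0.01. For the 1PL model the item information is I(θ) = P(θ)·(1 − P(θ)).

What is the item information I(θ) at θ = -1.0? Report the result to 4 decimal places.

0.1975

P = 1/(1+e^{0.9900}) = 0.2709
P(1−P) = 0.2709 × 0.7291 = 0.1975
I = P(1−P) = 0.19752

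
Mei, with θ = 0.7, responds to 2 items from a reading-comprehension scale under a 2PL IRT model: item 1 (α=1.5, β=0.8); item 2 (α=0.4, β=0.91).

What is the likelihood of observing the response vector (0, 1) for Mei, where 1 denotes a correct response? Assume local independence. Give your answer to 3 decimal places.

P(θ) = 1 / (1 + exp(−α(θ − β)))
P_1 = 1/(1+e^{0.1500}) = 0.4626
P_2 = 1/(1+e^{0.0840}) = 0.4790
L = (1−P_1) × P_2 = 0.5374 × 0.4790 = 0.25744

0.257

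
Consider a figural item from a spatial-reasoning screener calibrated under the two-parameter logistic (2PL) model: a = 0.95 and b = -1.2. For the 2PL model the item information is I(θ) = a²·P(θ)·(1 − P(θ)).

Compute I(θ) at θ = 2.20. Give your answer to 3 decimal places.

0.033

P = 1/(1+e^{-3.2300}) = 0.9619
P(1−P) = 0.9619 × 0.0381 = 0.0366
I = a² × P(1−P) = 0.95² × 0.0366 = 0.03304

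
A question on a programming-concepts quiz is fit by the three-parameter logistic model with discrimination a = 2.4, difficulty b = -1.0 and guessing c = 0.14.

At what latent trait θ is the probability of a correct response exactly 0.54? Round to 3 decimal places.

-1.058

P(θ) = c + (1 − c) · 1 / (1 + exp(−a(θ − b)))
Remove guessing floor: (0.54 − 0.14)/(1 − 0.14) = 0.4651
logit = ln(0.4651/0.5349) = -0.1398
θ = b + logit/(a) = -1.0 + (-0.1398)/2.4000 = -1.0582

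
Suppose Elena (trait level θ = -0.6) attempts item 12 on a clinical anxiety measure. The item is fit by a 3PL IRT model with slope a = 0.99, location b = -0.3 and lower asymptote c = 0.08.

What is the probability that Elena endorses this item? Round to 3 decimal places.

P(θ) = c + (1 − c) · 1 / (1 + exp(−a(θ − b)))
Exponent: 0.99 × (-0.6 − (-0.3)) = -0.2970
1/(1 + e^{0.2970}) = 0.4263
P = 0.08 + 0.92 × 0.4263 = 0.4722

0.472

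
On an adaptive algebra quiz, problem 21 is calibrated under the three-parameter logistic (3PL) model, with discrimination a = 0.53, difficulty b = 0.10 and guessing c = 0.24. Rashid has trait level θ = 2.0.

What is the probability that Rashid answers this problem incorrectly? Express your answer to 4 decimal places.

P(θ) = c + (1 − c) · 1 / (1 + exp(−a(θ − b)))
Exponent: 0.53 × (2.0 − 0.10) = 1.0070
1/(1 + e^{-1.0070}) = 0.7324
P = 0.24 + 0.76 × 0.7324 = 0.7966
P(incorrect) = 1 − 0.7966 = 0.2034

0.2034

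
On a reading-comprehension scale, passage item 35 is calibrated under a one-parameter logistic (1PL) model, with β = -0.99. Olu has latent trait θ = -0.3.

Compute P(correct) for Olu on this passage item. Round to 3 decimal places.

P(θ) = 1 / (1 + exp(−(θ − β)))
Exponent: (-0.3 − (-0.99)) = 0.6900
1/(1 + e^{-0.6900}) = 0.6660
P = 0.6660

0.666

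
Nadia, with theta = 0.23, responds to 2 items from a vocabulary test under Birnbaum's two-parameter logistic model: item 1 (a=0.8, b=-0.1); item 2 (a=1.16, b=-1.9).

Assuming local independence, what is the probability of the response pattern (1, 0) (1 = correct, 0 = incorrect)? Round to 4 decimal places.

0.0441

P(theta) = 1 / (1 + exp(−a(theta − b)))
P_1 = 1/(1+e^{-0.2640}) = 0.5656
P_2 = 1/(1+e^{-2.4708}) = 0.9221
L = P_1 × (1−P_2) = 0.5656 × 0.0779 = 0.04408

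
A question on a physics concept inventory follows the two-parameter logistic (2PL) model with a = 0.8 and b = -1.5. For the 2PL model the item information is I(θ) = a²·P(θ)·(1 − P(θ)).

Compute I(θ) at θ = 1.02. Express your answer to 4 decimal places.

P = 1/(1+e^{-2.0160}) = 0.8825
P(1−P) = 0.8825 × 0.1175 = 0.1037
I = a² × P(1−P) = 0.8² × 0.1037 = 0.06638

0.0664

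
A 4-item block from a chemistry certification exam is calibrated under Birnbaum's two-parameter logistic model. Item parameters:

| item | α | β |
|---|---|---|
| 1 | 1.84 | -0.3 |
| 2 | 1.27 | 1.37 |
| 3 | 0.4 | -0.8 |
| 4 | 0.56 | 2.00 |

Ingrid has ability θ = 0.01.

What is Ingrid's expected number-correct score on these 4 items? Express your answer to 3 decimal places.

P(θ) = 1 / (1 + exp(−α(θ − β)))
P_1 = 1/(1+e^{-0.5704}) = 0.6389
P_2 = 1/(1+e^{1.7272}) = 0.1509
P_3 = 1/(1+e^{-0.3240}) = 0.5803
P_4 = 1/(1+e^{1.1144}) = 0.2471
E[score] = 0.6389 + 0.1509 + 0.5803 + 0.2471 = 1.6172

1.617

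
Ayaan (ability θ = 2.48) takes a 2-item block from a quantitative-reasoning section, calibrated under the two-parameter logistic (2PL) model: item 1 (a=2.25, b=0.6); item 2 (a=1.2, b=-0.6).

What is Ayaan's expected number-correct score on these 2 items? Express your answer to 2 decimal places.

1.96

P(θ) = 1 / (1 + exp(−a(θ − b)))
P_1 = 1/(1+e^{-4.2300}) = 0.9857
P_2 = 1/(1+e^{-3.6960}) = 0.9758
E[score] = 0.9857 + 0.9758 = 1.9614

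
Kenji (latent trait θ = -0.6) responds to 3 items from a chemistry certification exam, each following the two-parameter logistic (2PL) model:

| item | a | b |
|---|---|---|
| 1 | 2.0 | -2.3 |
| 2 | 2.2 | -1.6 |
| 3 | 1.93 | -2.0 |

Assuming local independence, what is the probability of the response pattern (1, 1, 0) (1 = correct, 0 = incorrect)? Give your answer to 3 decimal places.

0.055

P(θ) = 1 / (1 + exp(−a(θ − b)))
P_1 = 1/(1+e^{-3.4000}) = 0.9677
P_2 = 1/(1+e^{-2.2000}) = 0.9002
P_3 = 1/(1+e^{-2.7020}) = 0.9371
L = P_1 × P_2 × (1−P_3) = 0.9677 × 0.9002 × 0.0629 = 0.05476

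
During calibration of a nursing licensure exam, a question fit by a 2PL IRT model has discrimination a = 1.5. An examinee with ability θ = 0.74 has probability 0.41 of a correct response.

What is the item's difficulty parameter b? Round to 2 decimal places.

P(θ) = 1 / (1 + exp(−a(θ − b)))
logit(0.41) = ln(0.41/0.59) = -0.3640
b = θ − logit/(a) = 0.74 − (-0.3640)/1.5000 = 0.9826

0.98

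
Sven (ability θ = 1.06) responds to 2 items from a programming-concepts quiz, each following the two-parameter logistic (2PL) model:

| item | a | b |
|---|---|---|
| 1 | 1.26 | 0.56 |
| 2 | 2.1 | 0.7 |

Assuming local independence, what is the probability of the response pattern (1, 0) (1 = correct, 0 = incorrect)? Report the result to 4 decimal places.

0.2085

P(θ) = 1 / (1 + exp(−a(θ − b)))
P_1 = 1/(1+e^{-0.6300}) = 0.6525
P_2 = 1/(1+e^{-0.7560}) = 0.6805
L = P_1 × (1−P_2) = 0.6525 × 0.3195 = 0.20848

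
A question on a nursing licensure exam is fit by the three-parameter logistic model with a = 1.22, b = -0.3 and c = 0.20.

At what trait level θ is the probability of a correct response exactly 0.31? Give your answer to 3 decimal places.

P(θ) = c + (1 − c) · 1 / (1 + exp(−a(θ − b)))
Remove guessing floor: (0.31 − 0.20)/(1 − 0.20) = 0.1375
logit = ln(0.1375/0.8625) = -1.8362
θ = b + logit/(a) = -0.3 + (-1.8362)/1.2200 = -1.8051

-1.805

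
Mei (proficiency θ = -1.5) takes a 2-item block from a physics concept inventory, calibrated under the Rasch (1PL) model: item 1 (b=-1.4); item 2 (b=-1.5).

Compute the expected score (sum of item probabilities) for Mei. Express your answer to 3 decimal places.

0.975

P(θ) = 1 / (1 + exp(−(θ − b)))
P_1 = 1/(1+e^{0.1000}) = 0.4750
P_2 = 1/(1+e^{0.0000}) = 0.5000
E[score] = 0.4750 + 0.5000 = 0.9750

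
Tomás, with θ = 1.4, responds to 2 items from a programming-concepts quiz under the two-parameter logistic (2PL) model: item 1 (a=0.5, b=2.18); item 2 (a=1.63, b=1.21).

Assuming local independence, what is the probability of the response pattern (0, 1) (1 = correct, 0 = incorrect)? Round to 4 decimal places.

P(θ) = 1 / (1 + exp(−a(θ − b)))
P_1 = 1/(1+e^{0.3900}) = 0.4037
P_2 = 1/(1+e^{-0.3097}) = 0.5768
L = (1−P_1) × P_2 = 0.5963 × 0.5768 = 0.34394

0.3439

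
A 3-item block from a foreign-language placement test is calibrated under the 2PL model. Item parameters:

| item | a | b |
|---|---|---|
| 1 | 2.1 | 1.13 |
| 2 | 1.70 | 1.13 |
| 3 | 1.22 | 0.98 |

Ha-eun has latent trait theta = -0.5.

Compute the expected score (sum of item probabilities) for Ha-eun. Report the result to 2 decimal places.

P(theta) = 1 / (1 + exp(−a(theta − b)))
P_1 = 1/(1+e^{3.4230}) = 0.0316
P_2 = 1/(1+e^{2.7710}) = 0.0589
P_3 = 1/(1+e^{1.8056}) = 0.1412
E[score] = 0.0316 + 0.0589 + 0.1412 = 0.2317

0.23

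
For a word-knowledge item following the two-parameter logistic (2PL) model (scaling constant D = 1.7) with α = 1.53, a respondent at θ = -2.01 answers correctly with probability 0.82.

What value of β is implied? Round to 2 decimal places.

-2.59

P(θ) = 1 / (1 + exp(−D·α(θ − β)))
logit(0.82) = ln(0.82/0.18) = 1.5163
β = θ − logit/(1.7·α) = -2.01 − 1.5163/2.6010 = -2.5930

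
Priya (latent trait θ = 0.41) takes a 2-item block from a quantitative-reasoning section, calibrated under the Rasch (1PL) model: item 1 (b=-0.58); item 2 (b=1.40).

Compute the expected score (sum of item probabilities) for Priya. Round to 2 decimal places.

1.00

P(θ) = 1 / (1 + exp(−(θ − b)))
P_1 = 1/(1+e^{-0.9900}) = 0.7291
P_2 = 1/(1+e^{0.9900}) = 0.2709
E[score] = 0.7291 + 0.2709 = 1.0000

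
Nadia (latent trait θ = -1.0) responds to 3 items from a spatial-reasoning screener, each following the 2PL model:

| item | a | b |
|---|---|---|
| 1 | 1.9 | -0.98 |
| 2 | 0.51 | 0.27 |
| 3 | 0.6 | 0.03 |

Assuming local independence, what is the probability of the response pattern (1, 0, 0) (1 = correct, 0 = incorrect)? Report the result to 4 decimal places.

P(θ) = 1 / (1 + exp(−a(θ − b)))
P_1 = 1/(1+e^{0.0380}) = 0.4905
P_2 = 1/(1+e^{0.6477}) = 0.3435
P_3 = 1/(1+e^{0.6180}) = 0.3502
L = P_1 × (1−P_2) × (1−P_3) = 0.4905 × 0.6565 × 0.6498 = 0.20923

0.2092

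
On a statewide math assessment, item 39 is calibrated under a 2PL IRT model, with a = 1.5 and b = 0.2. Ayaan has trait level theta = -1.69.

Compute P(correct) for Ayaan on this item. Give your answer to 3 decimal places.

0.055

P(theta) = 1 / (1 + exp(−a(theta − b)))
Exponent: 1.5 × (-1.69 − 0.2) = -2.8350
1/(1 + e^{2.8350}) = 0.0555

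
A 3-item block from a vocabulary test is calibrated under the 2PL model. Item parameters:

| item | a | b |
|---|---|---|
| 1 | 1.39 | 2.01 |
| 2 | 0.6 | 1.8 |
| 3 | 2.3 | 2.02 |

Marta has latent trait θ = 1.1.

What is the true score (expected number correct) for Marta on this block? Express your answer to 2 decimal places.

0.72

P(θ) = 1 / (1 + exp(−a(θ − b)))
P_1 = 1/(1+e^{1.2649}) = 0.2201
P_2 = 1/(1+e^{0.4200}) = 0.3965
P_3 = 1/(1+e^{2.1160}) = 0.1076
E[score] = 0.2201 + 0.3965 + 0.1076 = 0.7242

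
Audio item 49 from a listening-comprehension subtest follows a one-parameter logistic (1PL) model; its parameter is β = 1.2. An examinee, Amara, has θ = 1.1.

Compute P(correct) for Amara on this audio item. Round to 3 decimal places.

0.475

P(θ) = 1 / (1 + exp(−(θ − β)))
Exponent: (1.1 − 1.2) = -0.1000
1/(1 + e^{0.1000}) = 0.4750
P = 0.4750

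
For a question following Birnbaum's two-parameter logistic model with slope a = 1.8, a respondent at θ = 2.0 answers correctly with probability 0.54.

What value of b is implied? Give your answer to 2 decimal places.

P(θ) = 1 / (1 + exp(−a(θ − b)))
logit(0.54) = ln(0.54/0.46) = 0.1603
b = θ − logit/(a) = 2.0 − 0.1603/1.8000 = 1.9109

1.91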